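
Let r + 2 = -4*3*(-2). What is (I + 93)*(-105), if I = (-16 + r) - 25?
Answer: -7770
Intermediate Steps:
r = 22 (r = -2 - 4*3*(-2) = -2 - 12*(-2) = -2 + 24 = 22)
I = -19 (I = (-16 + 22) - 25 = 6 - 25 = -19)
(I + 93)*(-105) = (-19 + 93)*(-105) = 74*(-105) = -7770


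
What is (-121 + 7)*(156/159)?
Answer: -5928/53 ≈ -111.85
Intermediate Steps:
(-121 + 7)*(156/159) = -17784/159 = -114*52/53 = -5928/53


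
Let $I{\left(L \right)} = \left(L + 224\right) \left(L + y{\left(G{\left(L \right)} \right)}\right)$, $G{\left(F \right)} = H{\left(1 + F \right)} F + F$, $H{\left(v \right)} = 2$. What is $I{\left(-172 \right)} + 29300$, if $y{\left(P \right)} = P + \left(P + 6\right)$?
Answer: $-32996$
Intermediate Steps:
$G{\left(F \right)} = 3 F$ ($G{\left(F \right)} = 2 F + F = 3 F$)
$y{\left(P \right)} = 6 + 2 P$ ($y{\left(P \right)} = P + \left(6 + P\right) = 6 + 2 P$)
$I{\left(L \right)} = \left(6 + 7 L\right) \left(224 + L\right)$ ($I{\left(L \right)} = \left(L + 224\right) \left(L + \left(6 + 2 \cdot 3 L\right)\right) = \left(224 + L\right) \left(L + \left(6 + 6 L\right)\right) = \left(224 + L\right) \left(6 + 7 L\right) = \left(6 + 7 L\right) \left(224 + L\right)$)
$I{\left(-172 \right)} + 29300 = \left(1344 + 7 \left(-172\right)^{2} + 1574 \left(-172\right)\right) + 29300 = \left(1344 + 7 \cdot 29584 - 270728\right) + 29300 = \left(1344 + 207088 - 270728\right) + 29300 = -62296 + 29300 = -32996$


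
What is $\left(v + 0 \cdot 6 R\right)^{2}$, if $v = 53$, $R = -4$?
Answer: $2809$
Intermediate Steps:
$\left(v + 0 \cdot 6 R\right)^{2} = \left(53 + 0 \cdot 6 \left(-4\right)\right)^{2} = \left(53 + 0 \left(-4\right)\right)^{2} = \left(53 + 0\right)^{2} = 53^{2} = 2809$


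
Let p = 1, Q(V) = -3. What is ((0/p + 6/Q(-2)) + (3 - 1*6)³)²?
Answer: 841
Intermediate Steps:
((0/p + 6/Q(-2)) + (3 - 1*6)³)² = ((0/1 + 6/(-3)) + (3 - 1*6)³)² = ((0*1 + 6*(-⅓)) + (3 - 6)³)² = ((0 - 2) + (-3)³)² = (-2 - 27)² = (-29)² = 841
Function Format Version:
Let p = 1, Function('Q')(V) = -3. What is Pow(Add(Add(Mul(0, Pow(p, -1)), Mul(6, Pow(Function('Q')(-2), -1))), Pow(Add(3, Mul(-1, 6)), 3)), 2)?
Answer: 841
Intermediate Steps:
Pow(Add(Add(Mul(0, Pow(p, -1)), Mul(6, Pow(Function('Q')(-2), -1))), Pow(Add(3, Mul(-1, 6)), 3)), 2) = Pow(Add(Add(Mul(0, Pow(1, -1)), Mul(6, Pow(-3, -1))), Pow(Add(3, Mul(-1, 6)), 3)), 2) = Pow(Add(Add(Mul(0, 1), Mul(6, Rational(-1, 3))), Pow(Add(3, -6), 3)), 2) = Pow(Add(Add(0, -2), Pow(-3, 3)), 2) = Pow(Add(-2, -27), 2) = Pow(-29, 2) = 841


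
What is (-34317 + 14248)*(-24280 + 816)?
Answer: 470899016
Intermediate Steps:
(-34317 + 14248)*(-24280 + 816) = -20069*(-23464) = 470899016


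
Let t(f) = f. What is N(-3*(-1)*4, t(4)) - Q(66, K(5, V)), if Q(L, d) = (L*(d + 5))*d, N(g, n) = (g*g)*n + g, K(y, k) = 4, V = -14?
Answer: -1788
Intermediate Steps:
N(g, n) = g + n*g² (N(g, n) = g²*n + g = n*g² + g = g + n*g²)
Q(L, d) = L*d*(5 + d) (Q(L, d) = (L*(5 + d))*d = L*d*(5 + d))
N(-3*(-1)*4, t(4)) - Q(66, K(5, V)) = (-3*(-1)*4)*(1 + (-3*(-1)*4)*4) - 66*4*(5 + 4) = (3*4)*(1 + (3*4)*4) - 66*4*9 = 12*(1 + 12*4) - 1*2376 = 12*(1 + 48) - 2376 = 12*49 - 2376 = 588 - 2376 = -1788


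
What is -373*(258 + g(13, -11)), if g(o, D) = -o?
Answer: -91385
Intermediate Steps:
-373*(258 + g(13, -11)) = -373*(258 - 1*13) = -373*(258 - 13) = -373*245 = -91385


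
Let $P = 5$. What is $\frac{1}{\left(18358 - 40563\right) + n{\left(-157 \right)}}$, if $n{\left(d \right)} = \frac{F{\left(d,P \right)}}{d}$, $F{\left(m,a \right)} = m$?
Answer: $- \frac{1}{22204} \approx -4.5037 \cdot 10^{-5}$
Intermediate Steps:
$n{\left(d \right)} = 1$ ($n{\left(d \right)} = \frac{d}{d} = 1$)
$\frac{1}{\left(18358 - 40563\right) + n{\left(-157 \right)}} = \frac{1}{\left(18358 - 40563\right) + 1} = \frac{1}{-22205 + 1} = \frac{1}{-22204} = - \frac{1}{22204}$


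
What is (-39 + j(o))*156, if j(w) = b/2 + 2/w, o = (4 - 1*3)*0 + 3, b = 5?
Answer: -5590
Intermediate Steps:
o = 3 (o = (4 - 3)*0 + 3 = 1*0 + 3 = 0 + 3 = 3)
j(w) = 5/2 + 2/w
(-39 + j(o))*156 = (-39 + (5/2 + 2/3))*156 = (-39 + (5/2 + 2*(⅓)))*156 = (-39 + (5/2 + ⅔))*156 = (-39 + 19/6)*156 = -215/6*156 = -5590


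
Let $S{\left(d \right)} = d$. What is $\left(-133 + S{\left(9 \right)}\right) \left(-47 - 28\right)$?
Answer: $9300$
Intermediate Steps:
$\left(-133 + S{\left(9 \right)}\right) \left(-47 - 28\right) = \left(-133 + 9\right) \left(-47 - 28\right) = - 124 \left(-47 - 28\right) = \left(-124\right) \left(-75\right) = 9300$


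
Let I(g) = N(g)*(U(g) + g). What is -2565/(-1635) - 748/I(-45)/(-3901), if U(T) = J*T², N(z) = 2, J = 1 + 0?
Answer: 60038243/38268810 ≈ 1.5689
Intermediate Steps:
J = 1
U(T) = T² (U(T) = 1*T² = T²)
I(g) = 2*g + 2*g² (I(g) = 2*(g² + g) = 2*(g + g²) = 2*g + 2*g²)
-2565/(-1635) - 748/I(-45)/(-3901) = -2565/(-1635) - 748*(-1/(90*(1 - 45)))/(-3901) = -2565*(-1/1635) - 748/(2*(-45)*(-44))*(-1/3901) = 171/109 - 748/3960*(-1/3901) = 171/109 - 748*1/3960*(-1/3901) = 171/109 - 17/90*(-1/3901) = 171/109 + 17/351090 = 60038243/38268810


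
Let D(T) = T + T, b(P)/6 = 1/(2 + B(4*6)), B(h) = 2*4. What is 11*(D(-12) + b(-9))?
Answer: -1287/5 ≈ -257.40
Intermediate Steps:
B(h) = 8
b(P) = ⅗ (b(P) = 6/(2 + 8) = 6/10 = 6*(⅒) = ⅗)
D(T) = 2*T
11*(D(-12) + b(-9)) = 11*(2*(-12) + ⅗) = 11*(-24 + ⅗) = 11*(-117/5) = -1287/5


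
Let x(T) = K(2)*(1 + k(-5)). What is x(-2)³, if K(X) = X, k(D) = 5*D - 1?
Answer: -125000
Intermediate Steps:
k(D) = -1 + 5*D
x(T) = -50 (x(T) = 2*(1 + (-1 + 5*(-5))) = 2*(1 + (-1 - 25)) = 2*(1 - 26) = 2*(-25) = -50)
x(-2)³ = (-50)³ = -125000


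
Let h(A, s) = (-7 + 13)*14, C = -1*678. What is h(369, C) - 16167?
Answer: -16083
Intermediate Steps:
C = -678
h(A, s) = 84 (h(A, s) = 6*14 = 84)
h(369, C) - 16167 = 84 - 16167 = -16083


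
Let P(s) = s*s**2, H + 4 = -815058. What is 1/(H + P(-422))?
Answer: -1/75966510 ≈ -1.3164e-8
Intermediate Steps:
H = -815062 (H = -4 - 815058 = -815062)
P(s) = s**3
1/(H + P(-422)) = 1/(-815062 + (-422)**3) = 1/(-815062 - 75151448) = 1/(-75966510) = -1/75966510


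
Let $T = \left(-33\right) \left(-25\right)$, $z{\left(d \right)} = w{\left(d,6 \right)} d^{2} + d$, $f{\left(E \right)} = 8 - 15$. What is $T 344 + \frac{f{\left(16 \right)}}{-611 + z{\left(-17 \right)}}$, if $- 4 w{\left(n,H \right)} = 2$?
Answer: $\frac{438471014}{1545} \approx 2.838 \cdot 10^{5}$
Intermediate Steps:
$w{\left(n,H \right)} = - \frac{1}{2}$ ($w{\left(n,H \right)} = \left(- \frac{1}{4}\right) 2 = - \frac{1}{2}$)
$f{\left(E \right)} = -7$ ($f{\left(E \right)} = 8 - 15 = -7$)
$z{\left(d \right)} = d - \frac{d^{2}}{2}$ ($z{\left(d \right)} = - \frac{d^{2}}{2} + d = d - \frac{d^{2}}{2}$)
$T = 825$
$T 344 + \frac{f{\left(16 \right)}}{-611 + z{\left(-17 \right)}} = 825 \cdot 344 - \frac{7}{-611 + \frac{1}{2} \left(-17\right) \left(2 - -17\right)} = 283800 - \frac{7}{-611 + \frac{1}{2} \left(-17\right) \left(2 + 17\right)} = 283800 - \frac{7}{-611 + \frac{1}{2} \left(-17\right) 19} = 283800 - \frac{7}{-611 - \frac{323}{2}} = 283800 - \frac{7}{- \frac{1545}{2}} = 283800 - - \frac{14}{1545} = 283800 + \frac{14}{1545} = \frac{438471014}{1545}$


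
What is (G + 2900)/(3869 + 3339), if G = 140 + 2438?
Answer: 2739/3604 ≈ 0.75999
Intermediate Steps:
G = 2578
(G + 2900)/(3869 + 3339) = (2578 + 2900)/(3869 + 3339) = 5478/7208 = 5478*(1/7208) = 2739/3604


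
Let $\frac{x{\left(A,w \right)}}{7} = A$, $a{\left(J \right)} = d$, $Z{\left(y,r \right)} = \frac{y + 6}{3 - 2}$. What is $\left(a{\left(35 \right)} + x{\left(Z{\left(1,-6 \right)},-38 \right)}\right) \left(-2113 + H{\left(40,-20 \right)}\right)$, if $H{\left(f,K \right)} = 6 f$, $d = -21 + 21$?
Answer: $-91777$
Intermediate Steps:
$d = 0$
$Z{\left(y,r \right)} = 6 + y$ ($Z{\left(y,r \right)} = \frac{6 + y}{1} = \left(6 + y\right) 1 = 6 + y$)
$a{\left(J \right)} = 0$
$x{\left(A,w \right)} = 7 A$
$\left(a{\left(35 \right)} + x{\left(Z{\left(1,-6 \right)},-38 \right)}\right) \left(-2113 + H{\left(40,-20 \right)}\right) = \left(0 + 7 \left(6 + 1\right)\right) \left(-2113 + 6 \cdot 40\right) = \left(0 + 7 \cdot 7\right) \left(-2113 + 240\right) = \left(0 + 49\right) \left(-1873\right) = 49 \left(-1873\right) = -91777$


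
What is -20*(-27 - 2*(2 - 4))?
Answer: 460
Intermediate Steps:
-20*(-27 - 2*(2 - 4)) = -20*(-27 - 2*(-2)) = -20*(-27 + 4) = -20*(-23) = 460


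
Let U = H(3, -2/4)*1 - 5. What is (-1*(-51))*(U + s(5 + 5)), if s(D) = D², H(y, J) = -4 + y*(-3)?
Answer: 4182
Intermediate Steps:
H(y, J) = -4 - 3*y
U = -18 (U = (-4 - 3*3)*1 - 5 = (-4 - 9)*1 - 5 = -13*1 - 5 = -13 - 5 = -18)
(-1*(-51))*(U + s(5 + 5)) = (-1*(-51))*(-18 + (5 + 5)²) = 51*(-18 + 10²) = 51*(-18 + 100) = 51*82 = 4182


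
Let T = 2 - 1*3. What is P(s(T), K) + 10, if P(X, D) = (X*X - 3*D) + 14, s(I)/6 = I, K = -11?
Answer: 93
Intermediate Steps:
T = -1 (T = 2 - 3 = -1)
s(I) = 6*I
P(X, D) = 14 + X**2 - 3*D (P(X, D) = (X**2 - 3*D) + 14 = 14 + X**2 - 3*D)
P(s(T), K) + 10 = (14 + (6*(-1))**2 - 3*(-11)) + 10 = (14 + (-6)**2 + 33) + 10 = (14 + 36 + 33) + 10 = 83 + 10 = 93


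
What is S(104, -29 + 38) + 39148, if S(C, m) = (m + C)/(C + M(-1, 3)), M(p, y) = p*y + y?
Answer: 4071505/104 ≈ 39149.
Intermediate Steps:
M(p, y) = y + p*y
S(C, m) = (C + m)/C (S(C, m) = (m + C)/(C + 3*(1 - 1)) = (C + m)/(C + 3*0) = (C + m)/(C + 0) = (C + m)/C)
S(104, -29 + 38) + 39148 = (104 + (-29 + 38))/104 + 39148 = (104 + 9)/104 + 39148 = (1/104)*113 + 39148 = 113/104 + 39148 = 4071505/104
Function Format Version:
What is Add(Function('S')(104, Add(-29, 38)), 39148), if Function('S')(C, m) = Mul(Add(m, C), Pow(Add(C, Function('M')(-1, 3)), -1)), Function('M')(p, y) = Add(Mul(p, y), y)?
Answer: Rational(4071505, 104) ≈ 39149.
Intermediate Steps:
Function('M')(p, y) = Add(y, Mul(p, y))
Function('S')(C, m) = Mul(Pow(C, -1), Add(C, m)) (Function('S')(C, m) = Mul(Add(m, C), Pow(Add(C, Mul(3, Add(1, -1))), -1)) = Mul(Add(C, m), Pow(Add(C, Mul(3, 0)), -1)) = Mul(Add(C, m), Pow(Add(C, 0), -1)) = Mul(Add(C, m), Pow(C, -1)) = Mul(Pow(C, -1), Add(C, m)))
Add(Function('S')(104, Add(-29, 38)), 39148) = Add(Mul(Pow(104, -1), Add(104, Add(-29, 38))), 39148) = Add(Mul(Rational(1, 104), Add(104, 9)), 39148) = Add(Mul(Rational(1, 104), 113), 39148) = Add(Rational(113, 104), 39148) = Rational(4071505, 104)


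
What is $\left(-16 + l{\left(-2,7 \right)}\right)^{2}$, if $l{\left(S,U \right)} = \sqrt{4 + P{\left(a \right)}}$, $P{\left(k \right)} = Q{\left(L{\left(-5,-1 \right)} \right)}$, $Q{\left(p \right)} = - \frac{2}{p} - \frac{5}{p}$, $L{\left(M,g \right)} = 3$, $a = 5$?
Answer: $\frac{\left(48 - \sqrt{15}\right)^{2}}{9} \approx 216.35$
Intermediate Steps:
$Q{\left(p \right)} = - \frac{7}{p}$
$P{\left(k \right)} = - \frac{7}{3}$
$l{\left(S,U \right)} = \frac{\sqrt{15}}{3}$ ($l{\left(S,U \right)} = \sqrt{4 - \frac{7}{3}} = \sqrt{\frac{5}{3}} = \frac{\sqrt{15}}{3}$)
$\left(-16 + l{\left(-2,7 \right)}\right)^{2} = \left(-16 + \frac{\sqrt{15}}{3}\right)^{2}$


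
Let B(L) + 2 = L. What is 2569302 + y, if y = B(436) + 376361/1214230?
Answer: 3120250919641/1214230 ≈ 2.5697e+6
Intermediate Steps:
B(L) = -2 + L
y = 527352181/1214230 (y = (-2 + 436) + 376361/1214230 = 434 + 376361*(1/1214230) = 434 + 376361/1214230 = 527352181/1214230 ≈ 434.31)
2569302 + y = 2569302 + 527352181/1214230 = 3120250919641/1214230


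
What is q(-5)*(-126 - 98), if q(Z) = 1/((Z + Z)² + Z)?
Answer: -224/95 ≈ -2.3579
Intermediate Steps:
q(Z) = 1/(Z + 4*Z²) (q(Z) = 1/((2*Z)² + Z) = 1/(4*Z² + Z) = 1/(Z + 4*Z²))
q(-5)*(-126 - 98) = (1/((-5)*(1 + 4*(-5))))*(-126 - 98) = -1/(5*(1 - 20))*(-224) = -⅕/(-19)*(-224) = -⅕*(-1/19)*(-224) = (1/95)*(-224) = -224/95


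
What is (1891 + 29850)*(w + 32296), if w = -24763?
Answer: 239104953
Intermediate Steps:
(1891 + 29850)*(w + 32296) = (1891 + 29850)*(-24763 + 32296) = 31741*7533 = 239104953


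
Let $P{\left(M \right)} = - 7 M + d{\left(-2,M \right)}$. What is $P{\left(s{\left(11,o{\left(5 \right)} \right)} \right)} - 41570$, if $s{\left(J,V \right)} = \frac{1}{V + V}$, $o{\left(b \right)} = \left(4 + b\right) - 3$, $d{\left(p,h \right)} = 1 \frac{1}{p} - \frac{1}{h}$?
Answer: $- \frac{498997}{12} \approx -41583.0$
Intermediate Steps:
$d{\left(p,h \right)} = \frac{1}{p} - \frac{1}{h}$
$o{\left(b \right)} = 1 + b$
$s{\left(J,V \right)} = \frac{1}{2 V}$
$P{\left(M \right)} = - 7 M - \frac{2 + M}{2 M}$ ($P{\left(M \right)} = - 7 M + \frac{M - -2}{M \left(-2\right)} = - 7 M + \frac{1}{M} \left(- \frac{1}{2}\right) \left(M + 2\right) = - 7 M + \frac{1}{M} \left(- \frac{1}{2}\right) \left(2 + M\right) = - 7 M - \frac{2 + M}{2 M}$)
$P{\left(s{\left(11,o{\left(5 \right)} \right)} \right)} - 41570 = \left(- \frac{1}{2} - \frac{1}{\frac{1}{2} \frac{1}{1 + 5}} - 7 \frac{1}{2 \left(1 + 5\right)}\right) - 41570 = \left(- \frac{1}{2} - \frac{1}{\frac{1}{2} \cdot \frac{1}{6}} - 7 \frac{1}{2 \cdot 6}\right) - 41570 = \left(- \frac{1}{2} - \frac{1}{\frac{1}{2} \cdot \frac{1}{6}} - 7 \cdot \frac{1}{2} \cdot \frac{1}{6}\right) - 41570 = \left(- \frac{1}{2} - \frac{1}{\frac{1}{12}} - \frac{7}{12}\right) - 41570 = \left(- \frac{1}{2} - 12 - \frac{7}{12}\right) - 41570 = - \frac{157}{12} - 41570 = - \frac{498997}{12}$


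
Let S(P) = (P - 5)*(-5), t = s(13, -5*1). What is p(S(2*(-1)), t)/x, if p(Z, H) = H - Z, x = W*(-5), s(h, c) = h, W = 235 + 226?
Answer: 22/2305 ≈ 0.0095445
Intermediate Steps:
W = 461
t = 13
S(P) = 25 - 5*P (S(P) = (-5 + P)*(-5) = 25 - 5*P)
x = -2305 (x = 461*(-5) = -2305)
p(S(2*(-1)), t)/x = (13 - (25 - 10*(-1)))/(-2305) = (13 - (25 - 5*(-2)))*(-1/2305) = (13 - (25 + 10))*(-1/2305) = (13 - 1*35)*(-1/2305) = (13 - 35)*(-1/2305) = -22*(-1/2305) = 22/2305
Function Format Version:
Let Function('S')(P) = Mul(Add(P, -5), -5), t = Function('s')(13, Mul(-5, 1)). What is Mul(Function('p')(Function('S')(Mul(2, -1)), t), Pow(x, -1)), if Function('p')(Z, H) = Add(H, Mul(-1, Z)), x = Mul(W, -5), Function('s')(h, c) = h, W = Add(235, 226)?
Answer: Rational(22, 2305) ≈ 0.0095445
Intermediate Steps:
W = 461
t = 13
Function('S')(P) = Add(25, Mul(-5, P)) (Function('S')(P) = Mul(Add(-5, P), -5) = Add(25, Mul(-5, P)))
x = -2305 (x = Mul(461, -5) = -2305)
Mul(Function('p')(Function('S')(Mul(2, -1)), t), Pow(x, -1)) = Mul(Add(13, Mul(-1, Add(25, Mul(-5, Mul(2, -1))))), Pow(-2305, -1)) = Mul(Add(13, Mul(-1, Add(25, Mul(-5, -2)))), Rational(-1, 2305)) = Mul(Add(13, Mul(-1, Add(25, 10))), Rational(-1, 2305)) = Mul(Add(13, Mul(-1, 35)), Rational(-1, 2305)) = Mul(Add(13, -35), Rational(-1, 2305)) = Mul(-22, Rational(-1, 2305)) = Rational(22, 2305)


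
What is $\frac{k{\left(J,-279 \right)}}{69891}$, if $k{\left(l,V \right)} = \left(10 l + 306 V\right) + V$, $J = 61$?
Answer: $- \frac{85043}{69891} \approx -1.2168$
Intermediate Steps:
$k{\left(l,V \right)} = 10 l + 307 V$
$\frac{k{\left(J,-279 \right)}}{69891} = \frac{10 \cdot 61 + 307 \left(-279\right)}{69891} = \left(610 - 85653\right) \frac{1}{69891} = \left(-85043\right) \frac{1}{69891} = - \frac{85043}{69891}$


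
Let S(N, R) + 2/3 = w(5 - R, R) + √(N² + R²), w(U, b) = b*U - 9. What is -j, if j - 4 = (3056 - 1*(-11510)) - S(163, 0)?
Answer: -43250/3 ≈ -14417.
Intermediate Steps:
w(U, b) = -9 + U*b (w(U, b) = U*b - 9 = -9 + U*b)
S(N, R) = -29/3 + √(N² + R²) + R*(5 - R) (S(N, R) = -⅔ + ((-9 + (5 - R)*R) + √(N² + R²)) = -⅔ + ((-9 + R*(5 - R)) + √(N² + R²)) = -⅔ + (-9 + √(N² + R²) + R*(5 - R)) = -29/3 + √(N² + R²) + R*(5 - R))
j = 43250/3 (j = 4 + ((3056 - 1*(-11510)) - (-29/3 + √(163² + 0²) - 1*0*(-5 + 0))) = 4 + ((3056 + 11510) - (-29/3 + √(26569 + 0) - 1*0*(-5))) = 4 + (14566 - (-29/3 + √26569 + 0)) = 4 + (14566 - (-29/3 + 163 + 0)) = 4 + (14566 - 1*460/3) = 4 + (14566 - 460/3) = 4 + 43238/3 = 43250/3 ≈ 14417.)
-j = -1*43250/3 = -43250/3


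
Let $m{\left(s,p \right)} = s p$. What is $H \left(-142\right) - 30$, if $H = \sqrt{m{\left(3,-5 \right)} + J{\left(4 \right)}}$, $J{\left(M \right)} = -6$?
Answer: $-30 - 142 i \sqrt{21} \approx -30.0 - 650.73 i$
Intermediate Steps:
$m{\left(s,p \right)} = p s$
$H = i \sqrt{21}$ ($H = \sqrt{\left(-5\right) 3 - 6} = \sqrt{-15 - 6} = \sqrt{-21} = i \sqrt{21} \approx 4.5826 i$)
$H \left(-142\right) - 30 = i \sqrt{21} \left(-142\right) - 30 = - 142 i \sqrt{21} - 30 = -30 - 142 i \sqrt{21}$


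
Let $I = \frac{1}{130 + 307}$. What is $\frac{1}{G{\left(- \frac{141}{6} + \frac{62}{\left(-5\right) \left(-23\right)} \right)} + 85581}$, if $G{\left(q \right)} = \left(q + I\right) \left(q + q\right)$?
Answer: $\frac{502550}{43538568999} \approx 1.1543 \cdot 10^{-5}$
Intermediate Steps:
$I = \frac{1}{437} \approx 0.0022883$
$G{\left(q \right)} = 2 q \left(\frac{1}{437} + q\right)$ ($G{\left(q \right)} = \left(q + \frac{1}{437}\right) \left(q + q\right) = \left(\frac{1}{437} + q\right) 2 q = 2 q \left(\frac{1}{437} + q\right)$)
$\frac{1}{G{\left(- \frac{141}{6} + \frac{62}{\left(-5\right) \left(-23\right)} \right)} + 85581} = \frac{1}{\frac{2 \left(- \frac{141}{6} + \frac{62}{\left(-5\right) \left(-23\right)}\right) \left(1 + 437 \left(- \frac{141}{6} + \frac{62}{\left(-5\right) \left(-23\right)}\right)\right)}{437} + 85581} = \frac{1}{\frac{2 \left(\left(-141\right) \frac{1}{6} + \frac{62}{115}\right) \left(1 + 437 \left(\left(-141\right) \frac{1}{6} + \frac{62}{115}\right)\right)}{437} + 85581} = \frac{1}{\frac{2 \left(- \frac{47}{2} + 62 \cdot \frac{1}{115}\right) \left(1 + 437 \left(- \frac{47}{2} + 62 \cdot \frac{1}{115}\right)\right)}{437} + 85581} = \frac{1}{\frac{2 \left(- \frac{47}{2} + \frac{62}{115}\right) \left(1 + 437 \left(- \frac{47}{2} + \frac{62}{115}\right)\right)}{437} + 85581} = \frac{1}{\frac{2}{437} \left(- \frac{5281}{230}\right) \left(1 + 437 \left(- \frac{5281}{230}\right)\right) + 85581} = \frac{1}{\frac{2}{437} \left(- \frac{5281}{230}\right) \left(1 - \frac{100339}{10}\right) + 85581} = \frac{1}{\frac{2}{437} \left(- \frac{5281}{230}\right) \left(- \frac{100329}{10}\right) + 85581} = \frac{1}{\frac{529837449}{502550} + 85581} = \frac{1}{\frac{43538568999}{502550}} = \frac{502550}{43538568999}$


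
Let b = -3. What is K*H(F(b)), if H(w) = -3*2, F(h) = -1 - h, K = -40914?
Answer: 245484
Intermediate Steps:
H(w) = -6
K*H(F(b)) = -40914*(-6) = 245484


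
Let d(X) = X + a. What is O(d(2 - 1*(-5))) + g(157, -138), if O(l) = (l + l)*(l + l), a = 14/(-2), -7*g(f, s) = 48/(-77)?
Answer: 48/539 ≈ 0.089054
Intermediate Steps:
g(f, s) = 48/539 (g(f, s) = -48/(7*(-77)) = -48*(-1)/(7*77) = -1/7*(-48/77) = 48/539)
a = -7 (a = 14*(-1/2) = -7)
d(X) = -7 + X (d(X) = X - 7 = -7 + X)
O(l) = 4*l**2 (O(l) = (2*l)*(2*l) = 4*l**2)
O(d(2 - 1*(-5))) + g(157, -138) = 4*(-7 + (2 - 1*(-5)))**2 + 48/539 = 4*(-7 + (2 + 5))**2 + 48/539 = 4*(-7 + 7)**2 + 48/539 = 4*0**2 + 48/539 = 4*0 + 48/539 = 0 + 48/539 = 48/539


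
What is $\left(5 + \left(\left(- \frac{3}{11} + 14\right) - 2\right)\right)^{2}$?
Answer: $\frac{33856}{121} \approx 279.8$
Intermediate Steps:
$\left(5 + \left(\left(- \frac{3}{11} + 14\right) - 2\right)\right)^{2} = \left(5 + \left(\frac{151}{11} - 2\right)\right)^{2} = \left(5 + \frac{129}{11}\right)^{2} = \left(\frac{184}{11}\right)^{2} = \frac{33856}{121}$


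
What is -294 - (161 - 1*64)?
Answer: -391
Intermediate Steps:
-294 - (161 - 1*64) = -294 - (161 - 64) = -294 - 1*97 = -294 - 97 = -391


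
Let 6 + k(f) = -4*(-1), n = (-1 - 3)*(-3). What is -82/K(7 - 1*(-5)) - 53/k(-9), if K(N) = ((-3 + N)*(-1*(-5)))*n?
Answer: 3557/135 ≈ 26.348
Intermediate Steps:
n = 12 (n = -4*(-3) = 12)
K(N) = -180 + 60*N (K(N) = ((-3 + N)*(-1*(-5)))*12 = ((-3 + N)*5)*12 = (-15 + 5*N)*12 = -180 + 60*N)
k(f) = -2 (k(f) = -6 - 4*(-1) = -6 + 4 = -2)
-82/K(7 - 1*(-5)) - 53/k(-9) = -82/(-180 + 60*(7 - 1*(-5))) - 53/(-2) = -82/(-180 + 60*(7 + 5)) - 53*(-½) = -82/(-180 + 60*12) + 53/2 = -82/(-180 + 720) + 53/2 = -82/540 + 53/2 = -82*1/540 + 53/2 = -41/270 + 53/2 = 3557/135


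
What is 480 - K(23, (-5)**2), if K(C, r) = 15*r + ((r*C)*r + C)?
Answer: -14293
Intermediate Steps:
K(C, r) = C + 15*r + C*r**2 (K(C, r) = 15*r + ((C*r)*r + C) = 15*r + (C*r**2 + C) = 15*r + (C + C*r**2) = C + 15*r + C*r**2)
480 - K(23, (-5)**2) = 480 - (23 + 15*(-5)**2 + 23*((-5)**2)**2) = 480 - (23 + 15*25 + 23*25**2) = 480 - (23 + 375 + 23*625) = 480 - (23 + 375 + 14375) = 480 - 1*14773 = 480 - 14773 = -14293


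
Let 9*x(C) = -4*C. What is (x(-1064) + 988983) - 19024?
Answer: 8733887/9 ≈ 9.7043e+5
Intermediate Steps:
x(C) = -4*C/9 (x(C) = (-4*C)/9 = -4*C/9)
(x(-1064) + 988983) - 19024 = (-4/9*(-1064) + 988983) - 19024 = (4256/9 + 988983) - 19024 = 8905103/9 - 19024 = 8733887/9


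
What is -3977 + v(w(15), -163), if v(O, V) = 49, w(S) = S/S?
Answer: -3928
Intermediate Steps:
w(S) = 1
-3977 + v(w(15), -163) = -3977 + 49 = -3928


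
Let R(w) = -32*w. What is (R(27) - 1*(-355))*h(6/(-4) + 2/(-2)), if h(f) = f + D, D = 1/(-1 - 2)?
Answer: 8653/6 ≈ 1442.2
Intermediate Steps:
D = -⅓ (D = 1/(-3) = -⅓ ≈ -0.33333)
h(f) = -⅓ + f (h(f) = f - ⅓ = -⅓ + f)
(R(27) - 1*(-355))*h(6/(-4) + 2/(-2)) = (-32*27 - 1*(-355))*(-⅓ + (6/(-4) + 2/(-2))) = (-864 + 355)*(-⅓ + (6*(-¼) + 2*(-½))) = -509*(-⅓ + (-3/2 - 1)) = -509*(-⅓ - 5/2) = -509*(-17/6) = 8653/6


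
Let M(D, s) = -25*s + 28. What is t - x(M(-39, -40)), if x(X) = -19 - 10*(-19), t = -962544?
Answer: -962715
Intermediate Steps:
M(D, s) = 28 - 25*s
x(X) = 171 (x(X) = -19 + 190 = 171)
t - x(M(-39, -40)) = -962544 - 1*171 = -962544 - 171 = -962715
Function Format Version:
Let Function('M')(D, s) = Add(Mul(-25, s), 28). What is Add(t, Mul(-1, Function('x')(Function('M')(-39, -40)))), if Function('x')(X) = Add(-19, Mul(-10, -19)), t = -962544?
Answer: -962715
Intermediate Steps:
Function('M')(D, s) = Add(28, Mul(-25, s))
Function('x')(X) = 171 (Function('x')(X) = Add(-19, 190) = 171)
Add(t, Mul(-1, Function('x')(Function('M')(-39, -40)))) = Add(-962544, Mul(-1, 171)) = Add(-962544, -171) = -962715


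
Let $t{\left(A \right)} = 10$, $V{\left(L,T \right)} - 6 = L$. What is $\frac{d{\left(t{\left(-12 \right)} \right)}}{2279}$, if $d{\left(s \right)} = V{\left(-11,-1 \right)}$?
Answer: $- \frac{5}{2279} \approx -0.0021939$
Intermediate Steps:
$V{\left(L,T \right)} = 6 + L$
$d{\left(s \right)} = -5$ ($d{\left(s \right)} = 6 - 11 = -5$)
$\frac{d{\left(t{\left(-12 \right)} \right)}}{2279} = - \frac{5}{2279}$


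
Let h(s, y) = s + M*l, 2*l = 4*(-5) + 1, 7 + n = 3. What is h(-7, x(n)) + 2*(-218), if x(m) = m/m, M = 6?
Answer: -500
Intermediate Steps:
n = -4 (n = -7 + 3 = -4)
l = -19/2 (l = (4*(-5) + 1)/2 = (-20 + 1)/2 = (½)*(-19) = -19/2 ≈ -9.5000)
x(m) = 1
h(s, y) = -57 + s (h(s, y) = s + 6*(-19/2) = s - 57 = -57 + s)
h(-7, x(n)) + 2*(-218) = (-57 - 7) + 2*(-218) = -64 - 436 = -500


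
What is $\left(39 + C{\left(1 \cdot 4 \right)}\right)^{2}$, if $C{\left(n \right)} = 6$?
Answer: $2025$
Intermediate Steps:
$\left(39 + C{\left(1 \cdot 4 \right)}\right)^{2} = \left(39 + 6\right)^{2} = 45^{2} = 2025$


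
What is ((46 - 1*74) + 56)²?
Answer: 784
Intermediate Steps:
((46 - 1*74) + 56)² = ((46 - 74) + 56)² = (-28 + 56)² = 28² = 784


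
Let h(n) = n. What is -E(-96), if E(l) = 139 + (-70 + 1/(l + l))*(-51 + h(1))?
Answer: -349369/96 ≈ -3639.3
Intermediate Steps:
E(l) = 3639 - 25/l (E(l) = 139 + (-70 + 1/(l + l))*(-51 + 1) = 139 + (-70 + 1/(2*l))*(-50) = 139 + (3500 - 25/l) = 3639 - 25/l)
-E(-96) = -(3639 - 25/(-96)) = -(3639 - 25*(-1/96)) = -(3639 + 25/96) = -1*349369/96 = -349369/96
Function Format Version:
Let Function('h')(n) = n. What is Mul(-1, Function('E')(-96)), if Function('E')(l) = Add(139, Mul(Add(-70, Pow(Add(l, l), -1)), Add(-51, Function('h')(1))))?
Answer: Rational(-349369, 96) ≈ -3639.3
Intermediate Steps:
Function('E')(l) = Add(3639, Mul(-25, Pow(l, -1))) (Function('E')(l) = Add(139, Mul(Add(-70, Pow(Add(l, l), -1)), Add(-51, 1))) = Add(139, Mul(Add(-70, Pow(Mul(2, l), -1)), -50)) = Add(139, Mul(Add(-70, Mul(Rational(1, 2), Pow(l, -1))), -50)) = Add(139, Add(3500, Mul(-25, Pow(l, -1)))) = Add(3639, Mul(-25, Pow(l, -1))))
Mul(-1, Function('E')(-96)) = Mul(-1, Add(3639, Mul(-25, Pow(-96, -1)))) = Mul(-1, Add(3639, Mul(-25, Rational(-1, 96)))) = Mul(-1, Add(3639, Rational(25, 96))) = Mul(-1, Rational(349369, 96)) = Rational(-349369, 96)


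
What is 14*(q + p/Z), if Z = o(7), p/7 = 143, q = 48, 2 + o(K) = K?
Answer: 17374/5 ≈ 3474.8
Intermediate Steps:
o(K) = -2 + K
p = 1001 (p = 7*143 = 1001)
Z = 5 (Z = -2 + 7 = 5)
14*(q + p/Z) = 14*(48 + 1001/5) = 14*(1241/5) = 17374/5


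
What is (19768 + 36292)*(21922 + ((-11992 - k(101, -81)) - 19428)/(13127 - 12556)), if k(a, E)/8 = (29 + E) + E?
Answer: 700027162360/571 ≈ 1.2260e+9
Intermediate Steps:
k(a, E) = 232 + 16*E (k(a, E) = 8*((29 + E) + E) = 8*(29 + 2*E) = 232 + 16*E)
(19768 + 36292)*(21922 + ((-11992 - k(101, -81)) - 19428)/(13127 - 12556)) = (19768 + 36292)*(21922 + ((-11992 - (232 + 16*(-81))) - 19428)/(13127 - 12556)) = 56060*(21922 + ((-11992 - (232 - 1296)) - 19428)/571) = 56060*(21922 + ((-11992 - 1*(-1064)) - 19428)*(1/571)) = 56060*(21922 + ((-11992 + 1064) - 19428)*(1/571)) = 56060*(21922 + (-10928 - 19428)*(1/571)) = 56060*(21922 - 30356*1/571) = 56060*(21922 - 30356/571) = 56060*(12487106/571) = 700027162360/571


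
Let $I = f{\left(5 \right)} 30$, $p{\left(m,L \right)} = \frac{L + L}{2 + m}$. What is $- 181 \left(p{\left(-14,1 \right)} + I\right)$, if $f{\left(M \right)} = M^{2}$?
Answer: $- \frac{814319}{6} \approx -1.3572 \cdot 10^{5}$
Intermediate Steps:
$p{\left(m,L \right)} = \frac{2 L}{2 + m}$
$I = 750$ ($I = 5^{2} \cdot 30 = 25 \cdot 30 = 750$)
$- 181 \left(p{\left(-14,1 \right)} + I\right) = - 181 \left(2 \cdot 1 \frac{1}{2 - 14} + 750\right) = - 181 \left(2 \cdot 1 \frac{1}{-12} + 750\right) = - 181 \left(2 \cdot 1 \left(- \frac{1}{12}\right) + 750\right) = - 181 \left(- \frac{1}{6} + 750\right) = \left(-181\right) \frac{4499}{6} = - \frac{814319}{6}$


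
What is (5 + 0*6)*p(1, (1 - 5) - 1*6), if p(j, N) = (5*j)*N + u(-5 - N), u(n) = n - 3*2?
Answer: -255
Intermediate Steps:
u(n) = -6 + n (u(n) = n - 6 = -6 + n)
p(j, N) = -11 - N + 5*N*j (p(j, N) = (5*j)*N + (-6 + (-5 - N)) = 5*N*j + (-11 - N) = -11 - N + 5*N*j)
(5 + 0*6)*p(1, (1 - 5) - 1*6) = (5 + 0*6)*(-11 - ((1 - 5) - 1*6) + 5*((1 - 5) - 1*6)*1) = (5 + 0)*(-11 - (-4 - 6) + 5*(-4 - 6)*1) = 5*(-11 - 1*(-10) + 5*(-10)*1) = 5*(-11 + 10 - 50) = 5*(-51) = -255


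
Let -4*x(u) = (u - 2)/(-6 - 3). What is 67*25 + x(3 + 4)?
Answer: 60305/36 ≈ 1675.1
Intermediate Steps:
x(u) = -1/18 + u/36 (x(u) = -(u - 2)/(4*(-6 - 3)) = -(-2 + u)/(4*(-9)) = -(-2 + u)*(-1)/(4*9) = -(2/9 - u/9)/4 = -1/18 + u/36)
67*25 + x(3 + 4) = 67*25 + (-1/18 + (3 + 4)/36) = 1675 + (-1/18 + (1/36)*7) = 1675 + (-1/18 + 7/36) = 1675 + 5/36 = 60305/36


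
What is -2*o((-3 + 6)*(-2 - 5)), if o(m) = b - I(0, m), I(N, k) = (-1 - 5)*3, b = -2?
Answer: -32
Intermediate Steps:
I(N, k) = -18 (I(N, k) = -6*3 = -18)
o(m) = 16 (o(m) = -2 - 1*(-18) = -2 + 18 = 16)
-2*o((-3 + 6)*(-2 - 5)) = -2*16 = -32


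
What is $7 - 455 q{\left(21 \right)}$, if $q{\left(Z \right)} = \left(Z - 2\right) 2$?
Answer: $-17283$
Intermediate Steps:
$q{\left(Z \right)} = -4 + 2 Z$ ($q{\left(Z \right)} = \left(Z - 2\right) 2 = \left(-2 + Z\right) 2 = -4 + 2 Z$)
$7 - 455 q{\left(21 \right)} = 7 - 455 \left(-4 + 2 \cdot 21\right) = 7 - 455 \left(-4 + 42\right) = 7 - 17290 = -17283$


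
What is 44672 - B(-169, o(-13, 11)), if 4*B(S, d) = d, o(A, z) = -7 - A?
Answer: 89341/2 ≈ 44671.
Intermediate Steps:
B(S, d) = d/4
44672 - B(-169, o(-13, 11)) = 44672 - (-7 - 1*(-13))/4 = 44672 - (-7 + 13)/4 = 44672 - 6/4 = 44672 - 1*3/2 = 44672 - 3/2 = 89341/2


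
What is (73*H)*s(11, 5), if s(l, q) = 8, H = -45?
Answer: -26280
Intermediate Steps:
(73*H)*s(11, 5) = (73*(-45))*8 = -3285*8 = -26280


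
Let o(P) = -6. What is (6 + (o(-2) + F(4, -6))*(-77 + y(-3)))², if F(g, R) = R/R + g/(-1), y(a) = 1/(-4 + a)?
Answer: 24029604/49 ≈ 4.9040e+5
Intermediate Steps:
F(g, R) = 1 - g (F(g, R) = 1 + g*(-1) = 1 - g)
(6 + (o(-2) + F(4, -6))*(-77 + y(-3)))² = (6 + (-6 + (1 - 1*4))*(-77 + 1/(-4 - 3)))² = (6 + (-6 + (1 - 4))*(-77 + 1/(-7)))² = (6 + (-6 - 3)*(-77 - ⅐))² = (6 - 9*(-540/7))² = (6 + 4860/7)² = (4902/7)² = 24029604/49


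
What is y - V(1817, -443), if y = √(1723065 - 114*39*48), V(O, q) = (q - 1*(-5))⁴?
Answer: -36804120336 + √1509657 ≈ -3.6804e+10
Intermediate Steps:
V(O, q) = (5 + q)⁴ (V(O, q) = (q + 5)⁴ = (5 + q)⁴)
y = √1509657 (y = √(1723065 - 4446*48) = √(1723065 - 213408) = √1509657 ≈ 1228.7)
y - V(1817, -443) = √1509657 - (5 - 443)⁴ = √1509657 - 1*(-438)⁴ = √1509657 - 1*36804120336 = √1509657 - 36804120336 = -36804120336 + √1509657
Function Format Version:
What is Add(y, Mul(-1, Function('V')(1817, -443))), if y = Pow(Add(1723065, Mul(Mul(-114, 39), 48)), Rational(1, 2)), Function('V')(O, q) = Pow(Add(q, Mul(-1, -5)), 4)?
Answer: Add(-36804120336, Pow(1509657, Rational(1, 2))) ≈ -3.6804e+10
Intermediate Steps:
Function('V')(O, q) = Pow(Add(5, q), 4) (Function('V')(O, q) = Pow(Add(q, 5), 4) = Pow(Add(5, q), 4))
y = Pow(1509657, Rational(1, 2)) (y = Pow(Add(1723065, Mul(-4446, 48)), Rational(1, 2)) = Pow(Add(1723065, -213408), Rational(1, 2)) = Pow(1509657, Rational(1, 2)) ≈ 1228.7)
Add(y, Mul(-1, Function('V')(1817, -443))) = Add(Pow(1509657, Rational(1, 2)), Mul(-1, Pow(Add(5, -443), 4))) = Add(Pow(1509657, Rational(1, 2)), Mul(-1, Pow(-438, 4))) = Add(Pow(1509657, Rational(1, 2)), Mul(-1, 36804120336)) = Add(Pow(1509657, Rational(1, 2)), -36804120336) = Add(-36804120336, Pow(1509657, Rational(1, 2)))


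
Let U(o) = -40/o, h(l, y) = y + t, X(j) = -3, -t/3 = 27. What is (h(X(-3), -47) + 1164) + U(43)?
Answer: 44508/43 ≈ 1035.1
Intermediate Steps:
t = -81 (t = -3*27 = -81)
h(l, y) = -81 + y (h(l, y) = y - 81 = -81 + y)
(h(X(-3), -47) + 1164) + U(43) = ((-81 - 47) + 1164) - 40/43 = (-128 + 1164) - 40*1/43 = 1036 - 40/43 = 44508/43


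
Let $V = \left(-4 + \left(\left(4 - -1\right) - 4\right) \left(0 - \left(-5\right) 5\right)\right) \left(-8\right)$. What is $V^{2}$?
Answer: $28224$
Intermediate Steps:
$V = -168$ ($V = \left(-4 + \left(\left(4 + 1\right) - 4\right) \left(0 - -25\right)\right) \left(-8\right) = \left(-4 + \left(5 - 4\right) \left(0 + 25\right)\right) \left(-8\right) = \left(-4 + 1 \cdot 25\right) \left(-8\right) = \left(-4 + 25\right) \left(-8\right) = 21 \left(-8\right) = -168$)
$V^{2} = \left(-168\right)^{2} = 28224$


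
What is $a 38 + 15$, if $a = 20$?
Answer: $775$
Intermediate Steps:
$a 38 + 15 = 20 \cdot 38 + 15 = 760 + 15 = 775$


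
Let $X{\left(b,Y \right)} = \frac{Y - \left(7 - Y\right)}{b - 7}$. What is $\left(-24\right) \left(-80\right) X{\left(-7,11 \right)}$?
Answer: $- \frac{14400}{7} \approx -2057.1$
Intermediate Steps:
$X{\left(b,Y \right)} = \frac{-7 + 2 Y}{-7 + b}$ ($X{\left(b,Y \right)} = \frac{Y + \left(\left(-3 + Y\right) - 4\right)}{-7 + b} = \frac{Y + \left(-7 + Y\right)}{-7 + b} = \frac{-7 + 2 Y}{-7 + b}$)
$\left(-24\right) \left(-80\right) X{\left(-7,11 \right)} = \left(-24\right) \left(-80\right) \frac{-7 + 2 \cdot 11}{-7 - 7} = 1920 \frac{-7 + 22}{-14} = 1920 \left(\left(- \frac{1}{14}\right) 15\right) = 1920 \left(- \frac{15}{14}\right) = - \frac{14400}{7}$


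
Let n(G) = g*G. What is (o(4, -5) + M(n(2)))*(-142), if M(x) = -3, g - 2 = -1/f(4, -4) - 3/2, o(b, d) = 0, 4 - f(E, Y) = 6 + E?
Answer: 426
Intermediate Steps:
f(E, Y) = -2 - E (f(E, Y) = 4 - (6 + E) = 4 + (-6 - E) = -2 - E)
g = ⅔ (g = 2 + (-1/(-2 - 1*4) - 3/2) = 2 + (-1/(-2 - 4) - 3*½) = 2 + (-1/(-6) - 3/2) = 2 + (-1*(-⅙) - 3/2) = 2 + (⅙ - 3/2) = 2 - 4/3 = ⅔ ≈ 0.66667)
n(G) = 2*G/3
(o(4, -5) + M(n(2)))*(-142) = (0 - 3)*(-142) = -3*(-142) = 426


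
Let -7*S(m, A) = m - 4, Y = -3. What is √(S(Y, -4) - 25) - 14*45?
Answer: -630 + 2*I*√6 ≈ -630.0 + 4.899*I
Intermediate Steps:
S(m, A) = 4/7 - m/7 (S(m, A) = -(m - 4)/7 = -(-4 + m)/7 = 4/7 - m/7)
√(S(Y, -4) - 25) - 14*45 = √((4/7 - ⅐*(-3)) - 25) - 14*45 = √((4/7 + 3/7) - 25) - 630 = √(1 - 25) - 630 = √(-24) - 630 = 2*I*√6 - 630 = -630 + 2*I*√6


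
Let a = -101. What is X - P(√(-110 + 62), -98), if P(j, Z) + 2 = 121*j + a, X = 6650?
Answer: 6753 - 484*I*√3 ≈ 6753.0 - 838.31*I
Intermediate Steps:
P(j, Z) = -103 + 121*j (P(j, Z) = -2 + (121*j - 101) = -2 + (-101 + 121*j) = -103 + 121*j)
X - P(√(-110 + 62), -98) = 6650 - (-103 + 121*√(-110 + 62)) = 6650 - (-103 + 121*√(-48)) = 6650 - (-103 + 121*(4*I*√3)) = 6650 - (-103 + 484*I*√3) = 6650 + (103 - 484*I*√3) = 6753 - 484*I*√3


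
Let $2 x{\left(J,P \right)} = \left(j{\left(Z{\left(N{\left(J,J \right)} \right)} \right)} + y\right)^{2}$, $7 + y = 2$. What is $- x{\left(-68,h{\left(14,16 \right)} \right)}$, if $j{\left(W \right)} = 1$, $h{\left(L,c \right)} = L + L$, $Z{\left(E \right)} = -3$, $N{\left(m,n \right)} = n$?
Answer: $-8$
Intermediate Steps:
$h{\left(L,c \right)} = 2 L$
$y = -5$ ($y = -7 + 2 = -5$)
$x{\left(J,P \right)} = 8$ ($x{\left(J,P \right)} = \frac{\left(1 - 5\right)^{2}}{2} = \frac{\left(-4\right)^{2}}{2} = \frac{1}{2} \cdot 16 = 8$)
$- x{\left(-68,h{\left(14,16 \right)} \right)} = \left(-1\right) 8 = -8$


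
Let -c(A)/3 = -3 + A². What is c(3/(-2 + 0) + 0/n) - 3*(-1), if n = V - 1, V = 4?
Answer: 21/4 ≈ 5.2500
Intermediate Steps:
n = 3 (n = 4 - 1 = 3)
c(A) = 9 - 3*A² (c(A) = -3*(-3 + A²) = 9 - 3*A²)
c(3/(-2 + 0) + 0/n) - 3*(-1) = (9 - 3*(3/(-2 + 0) + 0/3)²) - 3*(-1) = (9 - 3*(3/(-2) + 0*(⅓))²) + 3 = (9 - 3*(3*(-½) + 0)²) + 3 = (9 - 3*(-3/2 + 0)²) + 3 = (9 - 3*(-3/2)²) + 3 = (9 - 3*9/4) + 3 = (9 - 27/4) + 3 = 9/4 + 3 = 21/4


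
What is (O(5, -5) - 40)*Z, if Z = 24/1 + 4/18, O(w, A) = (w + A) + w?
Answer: -7630/9 ≈ -847.78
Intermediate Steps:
O(w, A) = A + 2*w (O(w, A) = (A + w) + w = A + 2*w)
Z = 218/9 (Z = 24*1 + 4*(1/18) = 24 + 2/9 = 218/9 ≈ 24.222)
(O(5, -5) - 40)*Z = ((-5 + 2*5) - 40)*(218/9) = ((-5 + 10) - 40)*(218/9) = (5 - 40)*(218/9) = -35*218/9 = -7630/9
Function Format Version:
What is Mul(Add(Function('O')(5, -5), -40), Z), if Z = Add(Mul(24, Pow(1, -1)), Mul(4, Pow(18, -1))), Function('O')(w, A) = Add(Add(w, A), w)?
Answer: Rational(-7630, 9) ≈ -847.78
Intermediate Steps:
Function('O')(w, A) = Add(A, Mul(2, w)) (Function('O')(w, A) = Add(Add(A, w), w) = Add(A, Mul(2, w)))
Z = Rational(218, 9) (Z = Add(Mul(24, 1), Mul(4, Rational(1, 18))) = Add(24, Rational(2, 9)) = Rational(218, 9) ≈ 24.222)
Mul(Add(Function('O')(5, -5), -40), Z) = Mul(Add(Add(-5, Mul(2, 5)), -40), Rational(218, 9)) = Mul(Add(Add(-5, 10), -40), Rational(218, 9)) = Mul(Add(5, -40), Rational(218, 9)) = Mul(-35, Rational(218, 9)) = Rational(-7630, 9)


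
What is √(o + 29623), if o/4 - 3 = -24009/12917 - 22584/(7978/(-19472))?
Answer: √664026536775220009279/51525913 ≈ 500.11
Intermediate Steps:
o = 11360882633784/51525913 (o = 12 + 4*(-24009/12917 - 22584/(7978/(-19472))) = 12 + 4*(-24009*1/12917 - 22584/(7978*(-1/19472))) = 12 + 4*(-24009/12917 - 22584/(-3989/9736)) = 12 + 4*(-24009/12917 - 22584*(-9736/3989)) = 12 + 4*(-24009/12917 + 219877824/3989) = 12 + 4*(2840066080707/51525913) = 12 + 11360264322828/51525913 = 11360882633784/51525913 ≈ 2.2049e+5)
√(o + 29623) = √(11360882633784/51525913 + 29623) = √(12887234754583/51525913) = √664026536775220009279/51525913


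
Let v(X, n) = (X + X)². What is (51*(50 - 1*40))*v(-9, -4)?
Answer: 165240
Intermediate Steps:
v(X, n) = 4*X² (v(X, n) = (2*X)² = 4*X²)
(51*(50 - 1*40))*v(-9, -4) = (51*(50 - 1*40))*(4*(-9)²) = (51*(50 - 40))*(4*81) = (51*10)*324 = 510*324 = 165240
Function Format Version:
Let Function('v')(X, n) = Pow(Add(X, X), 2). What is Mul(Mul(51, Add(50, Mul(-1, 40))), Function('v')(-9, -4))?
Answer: 165240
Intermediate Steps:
Function('v')(X, n) = Mul(4, Pow(X, 2)) (Function('v')(X, n) = Pow(Mul(2, X), 2) = Mul(4, Pow(X, 2)))
Mul(Mul(51, Add(50, Mul(-1, 40))), Function('v')(-9, -4)) = Mul(Mul(51, Add(50, Mul(-1, 40))), Mul(4, Pow(-9, 2))) = Mul(Mul(51, Add(50, -40)), Mul(4, 81)) = Mul(Mul(51, 10), 324) = Mul(510, 324) = 165240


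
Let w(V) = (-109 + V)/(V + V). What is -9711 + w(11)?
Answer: -106870/11 ≈ -9715.5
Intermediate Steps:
w(V) = (-109 + V)/(2*V) (w(V) = (-109 + V)/((2*V)) = (-109 + V)*(1/(2*V)) = (-109 + V)/(2*V))
-9711 + w(11) = -9711 + (1/2)*(-109 + 11)/11 = -9711 + (1/2)*(1/11)*(-98) = -9711 - 49/11 = -106870/11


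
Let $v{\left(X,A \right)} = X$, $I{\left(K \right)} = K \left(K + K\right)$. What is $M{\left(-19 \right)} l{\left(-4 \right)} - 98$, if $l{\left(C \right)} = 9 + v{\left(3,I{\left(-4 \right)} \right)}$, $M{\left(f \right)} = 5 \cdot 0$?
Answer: $-98$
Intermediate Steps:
$M{\left(f \right)} = 0$
$I{\left(K \right)} = 2 K^{2}$ ($I{\left(K \right)} = K 2 K = 2 K^{2}$)
$l{\left(C \right)} = 12$ ($l{\left(C \right)} = 9 + 3 = 12$)
$M{\left(-19 \right)} l{\left(-4 \right)} - 98 = 0 \cdot 12 - 98 = 0 - 98 = -98$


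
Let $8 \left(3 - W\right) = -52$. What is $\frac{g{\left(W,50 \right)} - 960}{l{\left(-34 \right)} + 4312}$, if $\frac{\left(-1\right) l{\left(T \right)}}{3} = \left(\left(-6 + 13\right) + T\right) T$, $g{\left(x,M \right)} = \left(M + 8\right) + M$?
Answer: $- \frac{426}{779} \approx -0.54685$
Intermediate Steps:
$W = \frac{19}{2}$ ($W = 3 - - \frac{13}{2} = 3 + \frac{13}{2} = \frac{19}{2} \approx 9.5$)
$g{\left(x,M \right)} = 8 + 2 M$ ($g{\left(x,M \right)} = \left(8 + M\right) + M = 8 + 2 M$)
$l{\left(T \right)} = - 3 T \left(7 + T\right)$ ($l{\left(T \right)} = - 3 \left(\left(-6 + 13\right) + T\right) T = - 3 \left(7 + T\right) T = - 3 T \left(7 + T\right)$)
$\frac{g{\left(W,50 \right)} - 960}{l{\left(-34 \right)} + 4312} = \frac{\left(8 + 2 \cdot 50\right) - 960}{\left(-3\right) \left(-34\right) \left(7 - 34\right) + 4312} = \frac{\left(8 + 100\right) - 960}{\left(-3\right) \left(-34\right) \left(-27\right) + 4312} = \frac{108 - 960}{-2754 + 4312} = - \frac{852}{1558} = \left(-852\right) \frac{1}{1558} = - \frac{426}{779}$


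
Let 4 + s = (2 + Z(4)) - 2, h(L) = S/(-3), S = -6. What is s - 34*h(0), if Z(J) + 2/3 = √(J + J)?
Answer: -218/3 + 2*√2 ≈ -69.838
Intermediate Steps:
Z(J) = -⅔ + √2*√J (Z(J) = -⅔ + √(J + J) = -⅔ + √(2*J) = -⅔ + √2*√J)
h(L) = 2 (h(L) = -6/(-3) = -6*(-⅓) = 2)
s = -14/3 + 2*√2 (s = -4 + ((2 + (-⅔ + √2*√4)) - 2) = -4 + ((2 + (-⅔ + √2*2)) - 2) = -4 + ((2 + (-⅔ + 2*√2)) - 2) = -4 + ((4/3 + 2*√2) - 2) = -4 + (-⅔ + 2*√2) = -14/3 + 2*√2 ≈ -1.8382)
s - 34*h(0) = (-14/3 + 2*√2) - 34*2 = (-14/3 + 2*√2) - 68 = -218/3 + 2*√2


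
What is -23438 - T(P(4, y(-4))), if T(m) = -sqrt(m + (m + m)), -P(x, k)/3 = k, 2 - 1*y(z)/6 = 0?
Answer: -23438 + 6*I*sqrt(3) ≈ -23438.0 + 10.392*I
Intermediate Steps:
y(z) = 12 (y(z) = 12 - 6*0 = 12 + 0 = 12)
P(x, k) = -3*k
T(m) = -sqrt(3)*sqrt(m) (T(m) = -sqrt(m + 2*m) = -sqrt(3*m) = -sqrt(3)*sqrt(m))
-23438 - T(P(4, y(-4))) = -23438 - (-1)*sqrt(3)*sqrt(-3*12) = -23438 - (-1)*sqrt(3)*sqrt(-36) = -23438 - (-1)*sqrt(3)*6*I = -23438 - (-6)*I*sqrt(3) = -23438 + 6*I*sqrt(3)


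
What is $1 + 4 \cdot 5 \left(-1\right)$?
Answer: $-19$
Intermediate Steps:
$1 + 4 \cdot 5 \left(-1\right) = 1 + 20 \left(-1\right) = 1 - 20 = -19$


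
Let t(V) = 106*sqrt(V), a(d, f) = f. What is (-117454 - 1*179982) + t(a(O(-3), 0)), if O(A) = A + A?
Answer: -297436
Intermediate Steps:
O(A) = 2*A
(-117454 - 1*179982) + t(a(O(-3), 0)) = (-117454 - 1*179982) + 106*sqrt(0) = (-117454 - 179982) + 106*0 = -297436 + 0 = -297436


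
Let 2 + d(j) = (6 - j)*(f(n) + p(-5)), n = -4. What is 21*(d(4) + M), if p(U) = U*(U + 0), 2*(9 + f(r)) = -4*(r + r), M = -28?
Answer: 714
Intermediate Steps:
f(r) = -9 - 4*r (f(r) = -9 + (-4*(r + r))/2 = -9 + (-8*r)/2 = -9 - 4*r)
p(U) = U² (p(U) = U*U = U²)
d(j) = 190 - 32*j (d(j) = -2 + (6 - j)*((-9 - 4*(-4)) + (-5)²) = -2 + (6 - j)*((-9 + 16) + 25) = -2 + (6 - j)*(7 + 25) = -2 + (6 - j)*32 = -2 + (192 - 32*j) = 190 - 32*j)
21*(d(4) + M) = 21*((190 - 32*4) - 28) = 21*((190 - 128) - 28) = 21*(62 - 28) = 21*34 = 714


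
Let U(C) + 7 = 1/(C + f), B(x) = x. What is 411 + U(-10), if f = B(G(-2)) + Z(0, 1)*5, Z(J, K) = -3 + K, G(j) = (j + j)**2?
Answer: 1615/4 ≈ 403.75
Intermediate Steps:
G(j) = 4*j**2 (G(j) = (2*j)**2 = 4*j**2)
f = 6 (f = 4*(-2)**2 + (-3 + 1)*5 = 4*4 - 2*5 = 16 - 10 = 6)
U(C) = -7 + 1/(6 + C) (U(C) = -7 + 1/(C + 6) = -7 + 1/(6 + C))
411 + U(-10) = 411 + (-41 - 7*(-10))/(6 - 10) = 411 + (-41 + 70)/(-4) = 411 - 1/4*29 = 411 - 29/4 = 1615/4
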